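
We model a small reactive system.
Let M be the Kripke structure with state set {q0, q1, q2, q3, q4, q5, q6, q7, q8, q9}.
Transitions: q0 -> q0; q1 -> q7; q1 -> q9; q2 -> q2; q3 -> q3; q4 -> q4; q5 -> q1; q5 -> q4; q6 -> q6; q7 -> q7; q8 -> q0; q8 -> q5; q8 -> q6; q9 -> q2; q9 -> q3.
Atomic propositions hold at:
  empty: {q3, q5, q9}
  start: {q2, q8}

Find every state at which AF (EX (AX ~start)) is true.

{q0, q1, q3, q4, q5, q6, q7, q8, q9}

Sat(~start) = {q0, q1, q3, q4, q5, q6, q7, q9}
Sat(AX ~start) = {s : every successor in {q0, q1, q3, q4, q5, q6, q7, q9}} = {q0, q1, q3, q4, q5, q6, q7, q8}
Sat(EX (AX ~start)) = {s : some successor in {q0, q1, q3, q4, q5, q6, q7, q8}} = {q0, q1, q3, q4, q5, q6, q7, q8, q9}
AF (EX (AX ~start)): least fixpoint, start Z0 = {q0, q1, q3, q4, q5, q6, q7, q8, q9}, add states with every successor in Z. Already a fixed point.
Sat(AF (EX (AX ~start))) = {q0, q1, q3, q4, q5, q6, q7, q8, q9}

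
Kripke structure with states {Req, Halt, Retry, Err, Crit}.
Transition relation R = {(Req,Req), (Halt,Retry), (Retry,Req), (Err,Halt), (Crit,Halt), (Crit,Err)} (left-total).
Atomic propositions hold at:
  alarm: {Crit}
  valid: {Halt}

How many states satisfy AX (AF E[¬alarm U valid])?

2

Sat(¬alarm) = {Req, Halt, Retry, Err}
E[¬alarm U valid]: least fixpoint, start Z0 = Sat(valid) = {Halt}, add states in Sat(¬alarm) with some successor in Z. Z1 = {Halt, Err}; fixed.
Sat(E[¬alarm U valid]) = {Halt, Err}
AF E[¬alarm U valid]: least fixpoint, start Z0 = {Halt, Err}, add states with every successor in Z. Z1 = {Halt, Err, Crit}; fixed.
Sat(AF E[¬alarm U valid]) = {Halt, Err, Crit}
Sat(AX (AF E[¬alarm U valid])) = {s : every successor in {Halt, Err, Crit}} = {Err, Crit}
|Sat(AX (AF E[¬alarm U valid]))| = |{Err, Crit}| = 2.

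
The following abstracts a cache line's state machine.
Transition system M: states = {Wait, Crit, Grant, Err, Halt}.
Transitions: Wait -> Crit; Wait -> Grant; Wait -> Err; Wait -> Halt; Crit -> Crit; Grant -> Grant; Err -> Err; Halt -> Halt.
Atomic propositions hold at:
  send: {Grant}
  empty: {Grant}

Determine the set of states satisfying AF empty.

AF empty: least fixpoint, start Z0 = {Grant}, add states with every successor in Z. Already a fixed point.
Sat(AF empty) = {Grant}

{Grant}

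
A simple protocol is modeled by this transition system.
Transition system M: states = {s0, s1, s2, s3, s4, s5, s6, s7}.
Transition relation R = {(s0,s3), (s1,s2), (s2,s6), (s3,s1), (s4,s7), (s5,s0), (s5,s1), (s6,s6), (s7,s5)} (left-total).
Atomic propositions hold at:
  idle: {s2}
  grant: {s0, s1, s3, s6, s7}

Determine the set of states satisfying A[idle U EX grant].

{s0, s2, s3, s4, s5, s6}

Sat(EX grant) = {s : some successor in {s0, s1, s3, s6, s7}} = {s0, s2, s3, s4, s5, s6}
A[idle U EX grant]: least fixpoint, start Z0 = Sat(EX grant) = {s0, s2, s3, s4, s5, s6}, add states in Sat(idle) with every successor in Z. Already a fixed point.
Sat(A[idle U EX grant]) = {s0, s2, s3, s4, s5, s6}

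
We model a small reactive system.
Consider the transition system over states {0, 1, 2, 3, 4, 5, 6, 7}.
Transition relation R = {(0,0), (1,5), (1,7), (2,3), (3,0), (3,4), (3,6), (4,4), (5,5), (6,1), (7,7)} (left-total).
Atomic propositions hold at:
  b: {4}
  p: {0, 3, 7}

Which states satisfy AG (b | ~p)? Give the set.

{4, 5}

Sat(~p) = {1, 2, 4, 5, 6}
Sat(b | ~p) = {1, 2, 4, 5, 6}
AG (b | ~p): greatest fixpoint, start Z0 = {1, 2, 4, 5, 6}, keep only states in Sat with every successor in Z. Z1 = {4, 5, 6}; Z2 = {4, 5}; fixed.
Sat(AG (b | ~p)) = {4, 5}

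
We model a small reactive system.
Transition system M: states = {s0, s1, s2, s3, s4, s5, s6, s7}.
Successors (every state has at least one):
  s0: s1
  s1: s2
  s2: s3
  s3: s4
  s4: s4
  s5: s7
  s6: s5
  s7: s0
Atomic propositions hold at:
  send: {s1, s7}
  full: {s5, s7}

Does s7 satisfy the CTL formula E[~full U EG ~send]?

No

Sat(~full) = {s0, s1, s2, s3, s4, s6}
Sat(~send) = {s0, s2, s3, s4, s5, s6}
EG ~send: greatest fixpoint, start Z0 = {s0, s2, s3, s4, s5, s6}, keep only states in Sat with some successor in Z. Z1 = {s2, s3, s4, s6}; Z2 = {s2, s3, s4}; fixed.
Sat(EG ~send) = {s2, s3, s4}
E[~full U EG ~send]: least fixpoint, start Z0 = Sat(EG ~send) = {s2, s3, s4}, add states in Sat(~full) with some successor in Z. Z1 = {s1, s2, s3, s4}; Z2 = {s0, s1, s2, s3, s4}; fixed.
Sat(E[~full U EG ~send]) = {s0, s1, s2, s3, s4}
s7 ∉ Sat(E[~full U EG ~send]) = {s0, s1, s2, s3, s4}, so the formula does not hold at s7.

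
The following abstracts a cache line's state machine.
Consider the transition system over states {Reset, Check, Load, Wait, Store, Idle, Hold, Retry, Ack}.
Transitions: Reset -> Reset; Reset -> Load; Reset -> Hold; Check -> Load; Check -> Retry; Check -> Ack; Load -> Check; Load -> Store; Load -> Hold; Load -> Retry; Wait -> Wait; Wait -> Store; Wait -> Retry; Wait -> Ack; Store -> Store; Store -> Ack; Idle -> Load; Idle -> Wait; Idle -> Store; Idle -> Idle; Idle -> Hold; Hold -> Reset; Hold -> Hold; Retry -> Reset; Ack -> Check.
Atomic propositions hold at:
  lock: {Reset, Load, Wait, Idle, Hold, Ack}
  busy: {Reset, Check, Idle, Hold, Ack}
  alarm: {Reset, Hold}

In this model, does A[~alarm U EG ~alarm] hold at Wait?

Sat(~alarm) = {Check, Load, Wait, Store, Idle, Retry, Ack}
EG ~alarm: greatest fixpoint, start Z0 = {Check, Load, Wait, Store, Idle, Retry, Ack}, keep only states in Sat with some successor in Z. Z1 = {Check, Load, Wait, Store, Idle, Ack}; fixed.
Sat(EG ~alarm) = {Check, Load, Wait, Store, Idle, Ack}
A[~alarm U EG ~alarm]: least fixpoint, start Z0 = Sat(EG ~alarm) = {Check, Load, Wait, Store, Idle, Ack}, add states in Sat(~alarm) with every successor in Z. Already a fixed point.
Sat(A[~alarm U EG ~alarm]) = {Check, Load, Wait, Store, Idle, Ack}
Wait ∈ Sat(A[~alarm U EG ~alarm]) = {Check, Load, Wait, Store, Idle, Ack}, so the formula holds at Wait.

Yes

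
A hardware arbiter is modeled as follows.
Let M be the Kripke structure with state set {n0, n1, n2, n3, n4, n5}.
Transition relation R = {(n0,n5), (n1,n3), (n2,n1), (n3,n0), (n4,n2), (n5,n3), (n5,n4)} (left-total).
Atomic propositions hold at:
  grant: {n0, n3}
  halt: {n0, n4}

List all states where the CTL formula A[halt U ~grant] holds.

{n0, n1, n2, n4, n5}

Sat(~grant) = {n1, n2, n4, n5}
A[halt U ~grant]: least fixpoint, start Z0 = Sat(~grant) = {n1, n2, n4, n5}, add states in Sat(halt) with every successor in Z. Z1 = {n0, n1, n2, n4, n5}; fixed.
Sat(A[halt U ~grant]) = {n0, n1, n2, n4, n5}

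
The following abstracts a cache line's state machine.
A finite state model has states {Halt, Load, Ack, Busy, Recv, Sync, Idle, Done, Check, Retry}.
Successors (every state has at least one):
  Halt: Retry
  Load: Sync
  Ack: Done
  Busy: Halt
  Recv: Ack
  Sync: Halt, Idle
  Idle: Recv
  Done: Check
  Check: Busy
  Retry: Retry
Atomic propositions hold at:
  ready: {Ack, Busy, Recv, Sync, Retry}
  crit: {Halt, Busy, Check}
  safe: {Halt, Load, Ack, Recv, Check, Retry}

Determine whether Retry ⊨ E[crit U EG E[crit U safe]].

Yes

E[crit U safe]: least fixpoint, start Z0 = Sat(safe) = {Halt, Load, Ack, Recv, Check, Retry}, add states in Sat(crit) with some successor in Z. Z1 = {Halt, Load, Ack, Busy, Recv, Check, Retry}; fixed.
Sat(E[crit U safe]) = {Halt, Load, Ack, Busy, Recv, Check, Retry}
EG E[crit U safe]: greatest fixpoint, start Z0 = {Halt, Load, Ack, Busy, Recv, Check, Retry}, keep only states in Sat with some successor in Z. Z1 = {Halt, Busy, Recv, Check, Retry}; Z2 = {Halt, Busy, Check, Retry}; fixed.
Sat(EG E[crit U safe]) = {Halt, Busy, Check, Retry}
E[crit U EG E[crit U safe]]: least fixpoint, start Z0 = Sat(EG E[crit U safe]) = {Halt, Busy, Check, Retry}, add states in Sat(crit) with some successor in Z. Already a fixed point.
Sat(E[crit U EG E[crit U safe]]) = {Halt, Busy, Check, Retry}
Retry ∈ Sat(E[crit U EG E[crit U safe]]) = {Halt, Busy, Check, Retry}, so the formula holds at Retry.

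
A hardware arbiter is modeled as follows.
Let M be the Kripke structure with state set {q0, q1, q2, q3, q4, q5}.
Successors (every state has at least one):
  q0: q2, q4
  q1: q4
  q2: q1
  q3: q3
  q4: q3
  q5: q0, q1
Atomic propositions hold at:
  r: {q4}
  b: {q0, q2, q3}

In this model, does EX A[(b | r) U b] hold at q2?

Sat(b | r) = {q0, q2, q3, q4}
A[(b | r) U b]: least fixpoint, start Z0 = Sat(b) = {q0, q2, q3}, add states in Sat(b | r) with every successor in Z. Z1 = {q0, q2, q3, q4}; fixed.
Sat(A[(b | r) U b]) = {q0, q2, q3, q4}
Sat(EX A[(b | r) U b]) = {s : some successor in {q0, q2, q3, q4}} = {q0, q1, q3, q4, q5}
q2 ∉ Sat(EX A[(b | r) U b]) = {q0, q1, q3, q4, q5}, so the formula does not hold at q2.

No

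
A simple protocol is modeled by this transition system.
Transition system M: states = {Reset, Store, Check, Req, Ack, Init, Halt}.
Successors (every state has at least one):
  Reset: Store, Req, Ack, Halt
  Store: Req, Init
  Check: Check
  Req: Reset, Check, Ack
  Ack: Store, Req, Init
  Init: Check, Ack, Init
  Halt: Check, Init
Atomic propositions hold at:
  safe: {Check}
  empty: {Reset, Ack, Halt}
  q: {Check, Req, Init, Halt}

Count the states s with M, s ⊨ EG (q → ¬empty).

Sat(¬empty) = {Store, Check, Req, Init}
Sat(q → ¬empty) = {Reset, Store, Check, Req, Ack, Init}
EG (q → ¬empty): greatest fixpoint, start Z0 = {Reset, Store, Check, Req, Ack, Init}, keep only states in Sat with some successor in Z. Already a fixed point.
Sat(EG (q → ¬empty)) = {Reset, Store, Check, Req, Ack, Init}
|Sat(EG (q → ¬empty))| = |{Reset, Store, Check, Req, Ack, Init}| = 6.

6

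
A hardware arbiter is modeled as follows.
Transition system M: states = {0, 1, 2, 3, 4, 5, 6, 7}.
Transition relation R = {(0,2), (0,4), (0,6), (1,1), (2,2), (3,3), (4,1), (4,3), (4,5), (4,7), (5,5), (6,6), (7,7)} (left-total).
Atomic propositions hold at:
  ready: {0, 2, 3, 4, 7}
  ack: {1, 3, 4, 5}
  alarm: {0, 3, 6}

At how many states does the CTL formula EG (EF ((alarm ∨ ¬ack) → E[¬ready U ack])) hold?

Sat(¬ack) = {0, 2, 6, 7}
Sat(alarm ∨ ¬ack) = {0, 2, 3, 6, 7}
Sat(¬ready) = {1, 5, 6}
E[¬ready U ack]: least fixpoint, start Z0 = Sat(ack) = {1, 3, 4, 5}, add states in Sat(¬ready) with some successor in Z. Already a fixed point.
Sat(E[¬ready U ack]) = {1, 3, 4, 5}
Sat((alarm ∨ ¬ack) → E[¬ready U ack]) = {1, 3, 4, 5}
EF ((alarm ∨ ¬ack) → E[¬ready U ack]): least fixpoint, start Z0 = {1, 3, 4, 5}, add states with some successor in Z. Z1 = {0, 1, 3, 4, 5}; fixed.
Sat(EF ((alarm ∨ ¬ack) → E[¬ready U ack])) = {0, 1, 3, 4, 5}
EG (EF ((alarm ∨ ¬ack) → E[¬ready U ack])): greatest fixpoint, start Z0 = {0, 1, 3, 4, 5}, keep only states in Sat with some successor in Z. Already a fixed point.
Sat(EG (EF ((alarm ∨ ¬ack) → E[¬ready U ack]))) = {0, 1, 3, 4, 5}
|Sat(EG (EF ((alarm ∨ ¬ack) → E[¬ready U ack])))| = |{0, 1, 3, 4, 5}| = 5.

5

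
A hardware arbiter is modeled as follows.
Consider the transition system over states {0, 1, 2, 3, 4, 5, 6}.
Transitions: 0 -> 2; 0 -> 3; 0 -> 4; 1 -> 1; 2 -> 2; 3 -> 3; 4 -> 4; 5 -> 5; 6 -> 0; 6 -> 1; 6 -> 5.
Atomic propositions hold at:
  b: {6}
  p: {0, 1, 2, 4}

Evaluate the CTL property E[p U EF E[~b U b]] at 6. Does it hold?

Sat(~b) = {0, 1, 2, 3, 4, 5}
E[~b U b]: least fixpoint, start Z0 = Sat(b) = {6}, add states in Sat(~b) with some successor in Z. Already a fixed point.
Sat(E[~b U b]) = {6}
EF E[~b U b]: least fixpoint, start Z0 = {6}, add states with some successor in Z. Already a fixed point.
Sat(EF E[~b U b]) = {6}
E[p U EF E[~b U b]]: least fixpoint, start Z0 = Sat(EF E[~b U b]) = {6}, add states in Sat(p) with some successor in Z. Already a fixed point.
Sat(E[p U EF E[~b U b]]) = {6}
6 ∈ Sat(E[p U EF E[~b U b]]) = {6}, so the formula holds at 6.

Yes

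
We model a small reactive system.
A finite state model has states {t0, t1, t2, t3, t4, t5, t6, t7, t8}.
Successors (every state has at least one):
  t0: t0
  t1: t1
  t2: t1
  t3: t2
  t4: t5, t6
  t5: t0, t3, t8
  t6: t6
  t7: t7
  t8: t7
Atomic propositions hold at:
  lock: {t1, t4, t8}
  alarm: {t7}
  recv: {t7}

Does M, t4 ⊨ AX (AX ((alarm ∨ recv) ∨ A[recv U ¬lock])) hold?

Sat(alarm ∨ recv) = {t7}
Sat(¬lock) = {t0, t2, t3, t5, t6, t7}
A[recv U ¬lock]: least fixpoint, start Z0 = Sat(¬lock) = {t0, t2, t3, t5, t6, t7}, add states in Sat(recv) with every successor in Z. Already a fixed point.
Sat(A[recv U ¬lock]) = {t0, t2, t3, t5, t6, t7}
Sat((alarm ∨ recv) ∨ A[recv U ¬lock]) = {t0, t2, t3, t5, t6, t7}
Sat(AX ((alarm ∨ recv) ∨ A[recv U ¬lock])) = {s : every successor in {t0, t2, t3, t5, t6, t7}} = {t0, t3, t4, t6, t7, t8}
Sat(AX (AX ((alarm ∨ recv) ∨ A[recv U ¬lock]))) = {s : every successor in {t0, t3, t4, t6, t7, t8}} = {t0, t5, t6, t7, t8}
t4 ∉ Sat(AX (AX ((alarm ∨ recv) ∨ A[recv U ¬lock]))) = {t0, t5, t6, t7, t8}, so the formula does not hold at t4.

No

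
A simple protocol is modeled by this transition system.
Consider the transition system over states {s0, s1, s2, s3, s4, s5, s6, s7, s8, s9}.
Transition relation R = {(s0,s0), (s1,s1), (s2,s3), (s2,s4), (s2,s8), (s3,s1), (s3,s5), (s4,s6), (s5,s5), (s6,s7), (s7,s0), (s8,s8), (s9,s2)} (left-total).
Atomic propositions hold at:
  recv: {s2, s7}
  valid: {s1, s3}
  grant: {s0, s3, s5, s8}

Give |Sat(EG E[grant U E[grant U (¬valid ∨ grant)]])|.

Sat(¬valid) = {s0, s2, s4, s5, s6, s7, s8, s9}
Sat(¬valid ∨ grant) = {s0, s2, s3, s4, s5, s6, s7, s8, s9}
E[grant U (¬valid ∨ grant)]: least fixpoint, start Z0 = Sat((¬valid ∨ grant)) = {s0, s2, s3, s4, s5, s6, s7, s8, s9}, add states in Sat(grant) with some successor in Z. Already a fixed point.
Sat(E[grant U (¬valid ∨ grant)]) = {s0, s2, s3, s4, s5, s6, s7, s8, s9}
E[grant U E[grant U (¬valid ∨ grant)]]: least fixpoint, start Z0 = Sat(E[grant U (¬valid ∨ grant)]) = {s0, s2, s3, s4, s5, s6, s7, s8, s9}, add states in Sat(grant) with some successor in Z. Already a fixed point.
Sat(E[grant U E[grant U (¬valid ∨ grant)]]) = {s0, s2, s3, s4, s5, s6, s7, s8, s9}
EG E[grant U E[grant U (¬valid ∨ grant)]]: greatest fixpoint, start Z0 = {s0, s2, s3, s4, s5, s6, s7, s8, s9}, keep only states in Sat with some successor in Z. Already a fixed point.
Sat(EG E[grant U E[grant U (¬valid ∨ grant)]]) = {s0, s2, s3, s4, s5, s6, s7, s8, s9}
|Sat(EG E[grant U E[grant U (¬valid ∨ grant)]])| = |{s0, s2, s3, s4, s5, s6, s7, s8, s9}| = 9.

9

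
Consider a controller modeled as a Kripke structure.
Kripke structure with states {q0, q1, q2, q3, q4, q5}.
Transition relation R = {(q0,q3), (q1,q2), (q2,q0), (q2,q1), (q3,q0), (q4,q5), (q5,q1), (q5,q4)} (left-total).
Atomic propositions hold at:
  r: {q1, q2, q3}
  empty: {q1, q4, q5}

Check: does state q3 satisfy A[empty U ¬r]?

No

Sat(¬r) = {q0, q4, q5}
A[empty U ¬r]: least fixpoint, start Z0 = Sat(¬r) = {q0, q4, q5}, add states in Sat(empty) with every successor in Z. Already a fixed point.
Sat(A[empty U ¬r]) = {q0, q4, q5}
q3 ∉ Sat(A[empty U ¬r]) = {q0, q4, q5}, so the formula does not hold at q3.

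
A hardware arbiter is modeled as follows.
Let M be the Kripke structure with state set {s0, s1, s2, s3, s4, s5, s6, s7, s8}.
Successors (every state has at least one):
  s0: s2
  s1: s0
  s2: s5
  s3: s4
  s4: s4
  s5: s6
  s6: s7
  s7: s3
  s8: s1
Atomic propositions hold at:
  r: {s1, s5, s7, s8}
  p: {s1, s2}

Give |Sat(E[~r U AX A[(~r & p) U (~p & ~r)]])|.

Sat(~r) = {s0, s2, s3, s4, s6}
Sat(~r & p) = {s2}
Sat(~p) = {s0, s3, s4, s5, s6, s7, s8}
Sat(~p & ~r) = {s0, s3, s4, s6}
A[(~r & p) U (~p & ~r)]: least fixpoint, start Z0 = Sat((~p & ~r)) = {s0, s3, s4, s6}, add states in Sat(~r & p) with every successor in Z. Already a fixed point.
Sat(A[(~r & p) U (~p & ~r)]) = {s0, s3, s4, s6}
Sat(AX A[(~r & p) U (~p & ~r)]) = {s : every successor in {s0, s3, s4, s6}} = {s1, s3, s4, s5, s7}
E[~r U AX A[(~r & p) U (~p & ~r)]]: least fixpoint, start Z0 = Sat(AX A[(~r & p) U (~p & ~r)]) = {s1, s3, s4, s5, s7}, add states in Sat(~r) with some successor in Z. Z1 = {s1, s2, s3, s4, s5, s6, s7}; Z2 = {s0, s1, s2, s3, s4, s5, s6, s7}; fixed.
Sat(E[~r U AX A[(~r & p) U (~p & ~r)]]) = {s0, s1, s2, s3, s4, s5, s6, s7}
|Sat(E[~r U AX A[(~r & p) U (~p & ~r)]])| = |{s0, s1, s2, s3, s4, s5, s6, s7}| = 8.

8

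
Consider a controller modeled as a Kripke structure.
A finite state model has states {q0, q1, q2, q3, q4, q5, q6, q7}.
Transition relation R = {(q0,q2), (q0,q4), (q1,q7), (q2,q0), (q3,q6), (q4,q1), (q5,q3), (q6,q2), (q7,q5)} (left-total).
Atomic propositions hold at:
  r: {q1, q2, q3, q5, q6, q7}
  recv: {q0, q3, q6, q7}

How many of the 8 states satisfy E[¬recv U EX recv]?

5

Sat(¬recv) = {q1, q2, q4, q5}
Sat(EX recv) = {s : some successor in {q0, q3, q6, q7}} = {q1, q2, q3, q5}
E[¬recv U EX recv]: least fixpoint, start Z0 = Sat(EX recv) = {q1, q2, q3, q5}, add states in Sat(¬recv) with some successor in Z. Z1 = {q1, q2, q3, q4, q5}; fixed.
Sat(E[¬recv U EX recv]) = {q1, q2, q3, q4, q5}
|Sat(E[¬recv U EX recv])| = |{q1, q2, q3, q4, q5}| = 5.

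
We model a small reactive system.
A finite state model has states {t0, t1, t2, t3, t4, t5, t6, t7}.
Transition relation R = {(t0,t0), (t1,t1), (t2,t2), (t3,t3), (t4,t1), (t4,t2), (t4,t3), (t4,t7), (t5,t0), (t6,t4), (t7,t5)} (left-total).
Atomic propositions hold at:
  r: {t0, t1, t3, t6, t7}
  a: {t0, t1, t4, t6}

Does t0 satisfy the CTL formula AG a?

Yes

AG a: greatest fixpoint, start Z0 = {t0, t1, t4, t6}, keep only states in Sat with every successor in Z. Z1 = {t0, t1, t6}; Z2 = {t0, t1}; fixed.
Sat(AG a) = {t0, t1}
t0 ∈ Sat(AG a) = {t0, t1}, so the formula holds at t0.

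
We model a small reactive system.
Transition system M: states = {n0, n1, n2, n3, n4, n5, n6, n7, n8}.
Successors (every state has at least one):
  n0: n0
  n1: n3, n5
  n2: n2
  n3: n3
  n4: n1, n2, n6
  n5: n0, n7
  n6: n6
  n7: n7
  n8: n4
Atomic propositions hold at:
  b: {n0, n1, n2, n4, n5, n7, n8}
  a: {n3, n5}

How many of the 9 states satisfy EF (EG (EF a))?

4

EF a: least fixpoint, start Z0 = {n3, n5}, add states with some successor in Z. Z1 = {n1, n3, n5}; Z2 = {n1, n3, n4, n5}; Z3 = {n1, n3, n4, n5, n8}; fixed.
Sat(EF a) = {n1, n3, n4, n5, n8}
EG (EF a): greatest fixpoint, start Z0 = {n1, n3, n4, n5, n8}, keep only states in Sat with some successor in Z. Z1 = {n1, n3, n4, n8}; fixed.
Sat(EG (EF a)) = {n1, n3, n4, n8}
EF (EG (EF a)): least fixpoint, start Z0 = {n1, n3, n4, n8}, add states with some successor in Z. Already a fixed point.
Sat(EF (EG (EF a))) = {n1, n3, n4, n8}
|Sat(EF (EG (EF a)))| = |{n1, n3, n4, n8}| = 4.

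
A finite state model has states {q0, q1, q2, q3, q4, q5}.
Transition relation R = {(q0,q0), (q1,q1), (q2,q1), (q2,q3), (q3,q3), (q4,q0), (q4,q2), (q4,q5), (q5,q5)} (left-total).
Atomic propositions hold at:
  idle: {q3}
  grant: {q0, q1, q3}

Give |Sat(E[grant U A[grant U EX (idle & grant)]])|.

2

Sat(idle & grant) = {q3}
Sat(EX (idle & grant)) = {s : some successor in {q3}} = {q2, q3}
A[grant U EX (idle & grant)]: least fixpoint, start Z0 = Sat(EX (idle & grant)) = {q2, q3}, add states in Sat(grant) with every successor in Z. Already a fixed point.
Sat(A[grant U EX (idle & grant)]) = {q2, q3}
E[grant U A[grant U EX (idle & grant)]]: least fixpoint, start Z0 = Sat(A[grant U EX (idle & grant)]) = {q2, q3}, add states in Sat(grant) with some successor in Z. Already a fixed point.
Sat(E[grant U A[grant U EX (idle & grant)]]) = {q2, q3}
|Sat(E[grant U A[grant U EX (idle & grant)]])| = |{q2, q3}| = 2.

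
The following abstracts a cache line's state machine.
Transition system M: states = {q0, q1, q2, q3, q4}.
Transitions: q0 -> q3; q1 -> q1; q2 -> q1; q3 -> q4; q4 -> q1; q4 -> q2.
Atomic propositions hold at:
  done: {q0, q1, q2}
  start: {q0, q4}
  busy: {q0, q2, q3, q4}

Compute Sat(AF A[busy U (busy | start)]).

Sat(busy | start) = {q0, q2, q3, q4}
A[busy U (busy | start)]: least fixpoint, start Z0 = Sat((busy | start)) = {q0, q2, q3, q4}, add states in Sat(busy) with every successor in Z. Already a fixed point.
Sat(A[busy U (busy | start)]) = {q0, q2, q3, q4}
AF A[busy U (busy | start)]: least fixpoint, start Z0 = {q0, q2, q3, q4}, add states with every successor in Z. Already a fixed point.
Sat(AF A[busy U (busy | start)]) = {q0, q2, q3, q4}

{q0, q2, q3, q4}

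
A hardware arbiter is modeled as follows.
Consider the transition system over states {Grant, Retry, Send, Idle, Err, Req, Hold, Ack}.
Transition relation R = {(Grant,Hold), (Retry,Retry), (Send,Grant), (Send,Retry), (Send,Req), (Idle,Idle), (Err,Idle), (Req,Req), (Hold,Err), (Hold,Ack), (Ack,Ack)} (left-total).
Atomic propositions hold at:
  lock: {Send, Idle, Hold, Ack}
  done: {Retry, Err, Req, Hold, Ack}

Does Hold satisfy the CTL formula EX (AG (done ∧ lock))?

Yes

Sat(done ∧ lock) = {Hold, Ack}
AG (done ∧ lock): greatest fixpoint, start Z0 = {Hold, Ack}, keep only states in Sat with every successor in Z. Z1 = {Ack}; fixed.
Sat(AG (done ∧ lock)) = {Ack}
Sat(EX (AG (done ∧ lock))) = {s : some successor in {Ack}} = {Hold, Ack}
Hold ∈ Sat(EX (AG (done ∧ lock))) = {Hold, Ack}, so the formula holds at Hold.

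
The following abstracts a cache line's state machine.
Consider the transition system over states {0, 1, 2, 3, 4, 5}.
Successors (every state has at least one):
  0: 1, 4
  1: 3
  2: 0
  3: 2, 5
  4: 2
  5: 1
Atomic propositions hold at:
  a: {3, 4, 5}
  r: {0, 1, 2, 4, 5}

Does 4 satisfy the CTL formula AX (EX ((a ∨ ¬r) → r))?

Sat(¬r) = {3}
Sat(a ∨ ¬r) = {3, 4, 5}
Sat((a ∨ ¬r) → r) = {0, 1, 2, 4, 5}
Sat(EX ((a ∨ ¬r) → r)) = {s : some successor in {0, 1, 2, 4, 5}} = {0, 2, 3, 4, 5}
Sat(AX (EX ((a ∨ ¬r) → r))) = {s : every successor in {0, 2, 3, 4, 5}} = {1, 2, 3, 4}
4 ∈ Sat(AX (EX ((a ∨ ¬r) → r))) = {1, 2, 3, 4}, so the formula holds at 4.

Yes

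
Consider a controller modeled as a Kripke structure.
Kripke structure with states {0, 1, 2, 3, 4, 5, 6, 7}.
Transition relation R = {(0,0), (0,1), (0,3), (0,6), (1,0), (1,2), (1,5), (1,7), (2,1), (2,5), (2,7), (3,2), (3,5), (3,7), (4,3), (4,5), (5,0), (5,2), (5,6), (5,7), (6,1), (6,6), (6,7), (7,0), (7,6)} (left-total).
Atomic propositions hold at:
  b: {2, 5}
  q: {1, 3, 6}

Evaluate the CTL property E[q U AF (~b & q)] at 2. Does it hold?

No

Sat(~b) = {0, 1, 3, 4, 6, 7}
Sat(~b & q) = {1, 3, 6}
AF (~b & q): least fixpoint, start Z0 = {1, 3, 6}, add states with every successor in Z. Already a fixed point.
Sat(AF (~b & q)) = {1, 3, 6}
E[q U AF (~b & q)]: least fixpoint, start Z0 = Sat(AF (~b & q)) = {1, 3, 6}, add states in Sat(q) with some successor in Z. Already a fixed point.
Sat(E[q U AF (~b & q)]) = {1, 3, 6}
2 ∉ Sat(E[q U AF (~b & q)]) = {1, 3, 6}, so the formula does not hold at 2.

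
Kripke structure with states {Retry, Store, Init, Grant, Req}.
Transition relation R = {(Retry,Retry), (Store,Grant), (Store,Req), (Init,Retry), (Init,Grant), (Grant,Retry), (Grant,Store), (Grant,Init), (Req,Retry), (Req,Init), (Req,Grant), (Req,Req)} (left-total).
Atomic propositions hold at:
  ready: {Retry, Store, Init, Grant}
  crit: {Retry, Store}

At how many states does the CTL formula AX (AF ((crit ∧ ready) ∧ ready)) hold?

1

Sat(crit ∧ ready) = {Retry, Store}
Sat((crit ∧ ready) ∧ ready) = {Retry, Store}
AF ((crit ∧ ready) ∧ ready): least fixpoint, start Z0 = {Retry, Store}, add states with every successor in Z. Already a fixed point.
Sat(AF ((crit ∧ ready) ∧ ready)) = {Retry, Store}
Sat(AX (AF ((crit ∧ ready) ∧ ready))) = {s : every successor in {Retry, Store}} = {Retry}
|Sat(AX (AF ((crit ∧ ready) ∧ ready)))| = |{Retry}| = 1.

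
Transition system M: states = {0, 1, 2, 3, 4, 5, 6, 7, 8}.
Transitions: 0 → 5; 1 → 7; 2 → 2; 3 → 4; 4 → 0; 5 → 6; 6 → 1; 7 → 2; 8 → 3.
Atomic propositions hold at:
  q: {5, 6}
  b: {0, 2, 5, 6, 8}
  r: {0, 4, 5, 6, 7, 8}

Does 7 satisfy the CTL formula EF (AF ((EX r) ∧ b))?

No

Sat(EX r) = {s : some successor in {0, 4, 5, 6, 7, 8}} = {0, 1, 3, 4, 5}
Sat((EX r) ∧ b) = {0, 5}
AF ((EX r) ∧ b): least fixpoint, start Z0 = {0, 5}, add states with every successor in Z. Z1 = {0, 4, 5}; Z2 = {0, 3, 4, 5}; Z3 = {0, 3, 4, 5, 8}; fixed.
Sat(AF ((EX r) ∧ b)) = {0, 3, 4, 5, 8}
EF (AF ((EX r) ∧ b)): least fixpoint, start Z0 = {0, 3, 4, 5, 8}, add states with some successor in Z. Already a fixed point.
Sat(EF (AF ((EX r) ∧ b))) = {0, 3, 4, 5, 8}
7 ∉ Sat(EF (AF ((EX r) ∧ b))) = {0, 3, 4, 5, 8}, so the formula does not hold at 7.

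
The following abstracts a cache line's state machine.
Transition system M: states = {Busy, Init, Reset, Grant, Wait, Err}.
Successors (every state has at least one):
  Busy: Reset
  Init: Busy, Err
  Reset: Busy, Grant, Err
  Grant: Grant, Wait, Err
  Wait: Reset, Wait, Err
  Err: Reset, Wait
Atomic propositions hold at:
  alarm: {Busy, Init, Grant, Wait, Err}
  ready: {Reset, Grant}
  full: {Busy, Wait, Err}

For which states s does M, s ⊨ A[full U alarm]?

{Busy, Init, Grant, Wait, Err}

A[full U alarm]: least fixpoint, start Z0 = Sat(alarm) = {Busy, Init, Grant, Wait, Err}, add states in Sat(full) with every successor in Z. Already a fixed point.
Sat(A[full U alarm]) = {Busy, Init, Grant, Wait, Err}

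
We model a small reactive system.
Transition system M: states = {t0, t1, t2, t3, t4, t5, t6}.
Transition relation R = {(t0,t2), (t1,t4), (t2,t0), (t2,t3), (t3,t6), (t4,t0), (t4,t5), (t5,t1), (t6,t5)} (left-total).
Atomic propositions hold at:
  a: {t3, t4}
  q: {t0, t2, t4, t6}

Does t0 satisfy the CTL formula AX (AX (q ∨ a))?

Yes

Sat(q ∨ a) = {t0, t2, t3, t4, t6}
Sat(AX (q ∨ a)) = {s : every successor in {t0, t2, t3, t4, t6}} = {t0, t1, t2, t3}
Sat(AX (AX (q ∨ a))) = {s : every successor in {t0, t1, t2, t3}} = {t0, t2, t5}
t0 ∈ Sat(AX (AX (q ∨ a))) = {t0, t2, t5}, so the formula holds at t0.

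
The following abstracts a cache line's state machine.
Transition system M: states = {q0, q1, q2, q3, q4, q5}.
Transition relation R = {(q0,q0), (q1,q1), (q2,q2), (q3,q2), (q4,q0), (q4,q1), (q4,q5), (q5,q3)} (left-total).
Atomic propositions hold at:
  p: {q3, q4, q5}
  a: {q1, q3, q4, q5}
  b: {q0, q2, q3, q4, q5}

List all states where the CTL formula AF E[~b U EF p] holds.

Sat(~b) = {q1}
EF p: least fixpoint, start Z0 = {q3, q4, q5}, add states with some successor in Z. Already a fixed point.
Sat(EF p) = {q3, q4, q5}
E[~b U EF p]: least fixpoint, start Z0 = Sat(EF p) = {q3, q4, q5}, add states in Sat(~b) with some successor in Z. Already a fixed point.
Sat(E[~b U EF p]) = {q3, q4, q5}
AF E[~b U EF p]: least fixpoint, start Z0 = {q3, q4, q5}, add states with every successor in Z. Already a fixed point.
Sat(AF E[~b U EF p]) = {q3, q4, q5}

{q3, q4, q5}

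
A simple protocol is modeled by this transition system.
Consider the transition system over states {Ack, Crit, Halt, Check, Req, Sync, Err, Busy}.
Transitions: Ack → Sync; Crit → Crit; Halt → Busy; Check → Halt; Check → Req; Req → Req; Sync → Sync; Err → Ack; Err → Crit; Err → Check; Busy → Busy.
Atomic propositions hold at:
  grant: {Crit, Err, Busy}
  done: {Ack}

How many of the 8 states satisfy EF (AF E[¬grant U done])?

Sat(¬grant) = {Ack, Halt, Check, Req, Sync}
E[¬grant U done]: least fixpoint, start Z0 = Sat(done) = {Ack}, add states in Sat(¬grant) with some successor in Z. Already a fixed point.
Sat(E[¬grant U done]) = {Ack}
AF E[¬grant U done]: least fixpoint, start Z0 = {Ack}, add states with every successor in Z. Already a fixed point.
Sat(AF E[¬grant U done]) = {Ack}
EF (AF E[¬grant U done]): least fixpoint, start Z0 = {Ack}, add states with some successor in Z. Z1 = {Ack, Err}; fixed.
Sat(EF (AF E[¬grant U done])) = {Ack, Err}
|Sat(EF (AF E[¬grant U done]))| = |{Ack, Err}| = 2.

2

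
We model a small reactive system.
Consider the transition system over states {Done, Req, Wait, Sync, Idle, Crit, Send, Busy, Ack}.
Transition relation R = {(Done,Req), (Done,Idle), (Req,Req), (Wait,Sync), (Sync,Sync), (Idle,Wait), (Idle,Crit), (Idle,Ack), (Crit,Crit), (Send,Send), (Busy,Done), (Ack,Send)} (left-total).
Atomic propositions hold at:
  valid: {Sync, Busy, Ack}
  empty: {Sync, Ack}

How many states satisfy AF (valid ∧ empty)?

3

Sat(valid ∧ empty) = {Sync, Ack}
AF (valid ∧ empty): least fixpoint, start Z0 = {Sync, Ack}, add states with every successor in Z. Z1 = {Wait, Sync, Ack}; fixed.
Sat(AF (valid ∧ empty)) = {Wait, Sync, Ack}
|Sat(AF (valid ∧ empty))| = |{Wait, Sync, Ack}| = 3.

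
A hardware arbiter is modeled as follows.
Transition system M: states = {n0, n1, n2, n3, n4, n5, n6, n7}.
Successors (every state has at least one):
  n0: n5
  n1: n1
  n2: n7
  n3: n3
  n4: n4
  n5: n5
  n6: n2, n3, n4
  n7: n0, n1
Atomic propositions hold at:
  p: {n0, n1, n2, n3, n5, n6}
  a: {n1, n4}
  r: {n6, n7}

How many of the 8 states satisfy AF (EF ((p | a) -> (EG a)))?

5

Sat(p | a) = {n0, n1, n2, n3, n4, n5, n6}
EG a: greatest fixpoint, start Z0 = {n1, n4}, keep only states in Sat with some successor in Z. Already a fixed point.
Sat(EG a) = {n1, n4}
Sat((p | a) -> (EG a)) = {n1, n4, n7}
EF ((p | a) -> (EG a)): least fixpoint, start Z0 = {n1, n4, n7}, add states with some successor in Z. Z1 = {n1, n2, n4, n6, n7}; fixed.
Sat(EF ((p | a) -> (EG a))) = {n1, n2, n4, n6, n7}
AF (EF ((p | a) -> (EG a))): least fixpoint, start Z0 = {n1, n2, n4, n6, n7}, add states with every successor in Z. Already a fixed point.
Sat(AF (EF ((p | a) -> (EG a)))) = {n1, n2, n4, n6, n7}
|Sat(AF (EF ((p | a) -> (EG a))))| = |{n1, n2, n4, n6, n7}| = 5.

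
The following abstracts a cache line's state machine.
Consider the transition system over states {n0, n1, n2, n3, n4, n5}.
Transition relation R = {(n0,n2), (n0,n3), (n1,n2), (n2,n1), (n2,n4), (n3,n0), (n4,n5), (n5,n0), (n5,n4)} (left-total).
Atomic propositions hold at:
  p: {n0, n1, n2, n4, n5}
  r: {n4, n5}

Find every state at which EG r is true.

{n4, n5}

EG r: greatest fixpoint, start Z0 = {n4, n5}, keep only states in Sat with some successor in Z. Already a fixed point.
Sat(EG r) = {n4, n5}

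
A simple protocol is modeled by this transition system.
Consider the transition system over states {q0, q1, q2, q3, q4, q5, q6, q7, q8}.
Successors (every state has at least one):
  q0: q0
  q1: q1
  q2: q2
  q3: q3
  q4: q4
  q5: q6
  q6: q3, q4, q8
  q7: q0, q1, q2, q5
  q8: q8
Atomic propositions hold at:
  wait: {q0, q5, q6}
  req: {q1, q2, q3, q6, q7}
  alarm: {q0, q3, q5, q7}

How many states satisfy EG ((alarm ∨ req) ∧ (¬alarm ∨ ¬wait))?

Sat(alarm ∨ req) = {q0, q1, q2, q3, q5, q6, q7}
Sat(¬alarm) = {q1, q2, q4, q6, q8}
Sat(¬wait) = {q1, q2, q3, q4, q7, q8}
Sat(¬alarm ∨ ¬wait) = {q1, q2, q3, q4, q6, q7, q8}
Sat((alarm ∨ req) ∧ (¬alarm ∨ ¬wait)) = {q1, q2, q3, q6, q7}
EG ((alarm ∨ req) ∧ (¬alarm ∨ ¬wait)): greatest fixpoint, start Z0 = {q1, q2, q3, q6, q7}, keep only states in Sat with some successor in Z. Already a fixed point.
Sat(EG ((alarm ∨ req) ∧ (¬alarm ∨ ¬wait))) = {q1, q2, q3, q6, q7}
|Sat(EG ((alarm ∨ req) ∧ (¬alarm ∨ ¬wait)))| = |{q1, q2, q3, q6, q7}| = 5.

5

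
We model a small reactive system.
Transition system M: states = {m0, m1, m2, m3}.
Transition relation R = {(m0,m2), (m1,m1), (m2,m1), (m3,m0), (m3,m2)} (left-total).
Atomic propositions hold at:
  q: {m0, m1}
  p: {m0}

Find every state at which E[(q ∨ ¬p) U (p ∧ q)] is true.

{m0, m3}

Sat(¬p) = {m1, m2, m3}
Sat(q ∨ ¬p) = {m0, m1, m2, m3}
Sat(p ∧ q) = {m0}
E[(q ∨ ¬p) U (p ∧ q)]: least fixpoint, start Z0 = Sat((p ∧ q)) = {m0}, add states in Sat(q ∨ ¬p) with some successor in Z. Z1 = {m0, m3}; fixed.
Sat(E[(q ∨ ¬p) U (p ∧ q)]) = {m0, m3}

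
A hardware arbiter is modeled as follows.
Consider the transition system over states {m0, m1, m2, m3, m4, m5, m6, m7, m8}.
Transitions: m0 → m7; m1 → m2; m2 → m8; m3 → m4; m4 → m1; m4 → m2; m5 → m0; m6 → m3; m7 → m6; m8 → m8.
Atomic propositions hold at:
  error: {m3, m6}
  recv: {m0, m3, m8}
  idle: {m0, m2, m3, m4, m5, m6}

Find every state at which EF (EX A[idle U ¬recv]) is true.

Sat(¬recv) = {m1, m2, m4, m5, m6, m7}
A[idle U ¬recv]: least fixpoint, start Z0 = Sat(¬recv) = {m1, m2, m4, m5, m6, m7}, add states in Sat(idle) with every successor in Z. Z1 = {m0, m1, m2, m3, m4, m5, m6, m7}; fixed.
Sat(A[idle U ¬recv]) = {m0, m1, m2, m3, m4, m5, m6, m7}
Sat(EX A[idle U ¬recv]) = {s : some successor in {m0, m1, m2, m3, m4, m5, m6, m7}} = {m0, m1, m3, m4, m5, m6, m7}
EF (EX A[idle U ¬recv]): least fixpoint, start Z0 = {m0, m1, m3, m4, m5, m6, m7}, add states with some successor in Z. Already a fixed point.
Sat(EF (EX A[idle U ¬recv])) = {m0, m1, m3, m4, m5, m6, m7}

{m0, m1, m3, m4, m5, m6, m7}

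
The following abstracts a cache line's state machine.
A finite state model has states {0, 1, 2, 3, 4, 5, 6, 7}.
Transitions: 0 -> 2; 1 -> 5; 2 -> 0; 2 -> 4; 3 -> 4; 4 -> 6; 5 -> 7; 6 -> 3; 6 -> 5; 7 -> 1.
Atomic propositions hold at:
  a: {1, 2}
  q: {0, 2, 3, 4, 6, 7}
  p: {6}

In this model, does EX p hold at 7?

No

Sat(EX p) = {s : some successor in {6}} = {4}
7 ∉ Sat(EX p) = {4}, so the formula does not hold at 7.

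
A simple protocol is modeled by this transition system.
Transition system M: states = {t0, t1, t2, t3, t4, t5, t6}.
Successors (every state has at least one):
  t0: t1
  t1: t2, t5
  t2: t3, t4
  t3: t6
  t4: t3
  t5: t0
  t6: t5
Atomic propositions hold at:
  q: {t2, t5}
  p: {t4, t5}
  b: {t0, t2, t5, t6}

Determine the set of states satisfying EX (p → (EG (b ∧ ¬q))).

Sat(¬q) = {t0, t1, t3, t4, t6}
Sat(b ∧ ¬q) = {t0, t6}
EG (b ∧ ¬q): greatest fixpoint, start Z0 = {t0, t6}, keep only states in Sat with some successor in Z. Z1 = ∅; fixed.
Sat(EG (b ∧ ¬q)) = ∅
Sat(p → (EG (b ∧ ¬q))) = {t0, t1, t2, t3, t6}
Sat(EX (p → (EG (b ∧ ¬q)))) = {s : some successor in {t0, t1, t2, t3, t6}} = {t0, t1, t2, t3, t4, t5}

{t0, t1, t2, t3, t4, t5}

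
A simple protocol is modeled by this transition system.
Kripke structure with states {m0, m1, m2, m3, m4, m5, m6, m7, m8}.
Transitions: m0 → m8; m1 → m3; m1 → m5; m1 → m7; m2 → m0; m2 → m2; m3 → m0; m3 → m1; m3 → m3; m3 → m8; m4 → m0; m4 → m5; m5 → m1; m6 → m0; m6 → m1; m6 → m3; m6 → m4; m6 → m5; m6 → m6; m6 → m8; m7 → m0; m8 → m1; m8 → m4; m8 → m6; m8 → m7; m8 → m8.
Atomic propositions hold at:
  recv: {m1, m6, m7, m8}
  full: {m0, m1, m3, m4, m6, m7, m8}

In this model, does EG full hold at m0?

Yes

EG full: greatest fixpoint, start Z0 = {m0, m1, m3, m4, m6, m7, m8}, keep only states in Sat with some successor in Z. Already a fixed point.
Sat(EG full) = {m0, m1, m3, m4, m6, m7, m8}
m0 ∈ Sat(EG full) = {m0, m1, m3, m4, m6, m7, m8}, so the formula holds at m0.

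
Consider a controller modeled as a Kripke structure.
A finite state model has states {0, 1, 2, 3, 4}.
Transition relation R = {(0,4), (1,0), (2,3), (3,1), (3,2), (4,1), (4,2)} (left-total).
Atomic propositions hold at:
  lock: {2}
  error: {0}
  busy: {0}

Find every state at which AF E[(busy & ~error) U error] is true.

Sat(~error) = {1, 2, 3, 4}
Sat(busy & ~error) = ∅
E[(busy & ~error) U error]: least fixpoint, start Z0 = Sat(error) = {0}, add states in Sat(busy & ~error) with some successor in Z. Already a fixed point.
Sat(E[(busy & ~error) U error]) = {0}
AF E[(busy & ~error) U error]: least fixpoint, start Z0 = {0}, add states with every successor in Z. Z1 = {0, 1}; fixed.
Sat(AF E[(busy & ~error) U error]) = {0, 1}

{0, 1}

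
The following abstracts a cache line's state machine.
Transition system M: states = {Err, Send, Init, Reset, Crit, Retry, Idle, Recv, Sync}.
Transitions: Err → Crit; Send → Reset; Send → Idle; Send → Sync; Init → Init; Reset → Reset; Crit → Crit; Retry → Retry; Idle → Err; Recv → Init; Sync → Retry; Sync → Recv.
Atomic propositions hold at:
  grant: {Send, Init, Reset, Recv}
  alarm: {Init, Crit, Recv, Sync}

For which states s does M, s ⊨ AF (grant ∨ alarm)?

Sat(grant ∨ alarm) = {Send, Init, Reset, Crit, Recv, Sync}
AF (grant ∨ alarm): least fixpoint, start Z0 = {Send, Init, Reset, Crit, Recv, Sync}, add states with every successor in Z. Z1 = {Err, Send, Init, Reset, Crit, Recv, Sync}; Z2 = {Err, Send, Init, Reset, Crit, Idle, Recv, Sync}; fixed.
Sat(AF (grant ∨ alarm)) = {Err, Send, Init, Reset, Crit, Idle, Recv, Sync}

{Err, Send, Init, Reset, Crit, Idle, Recv, Sync}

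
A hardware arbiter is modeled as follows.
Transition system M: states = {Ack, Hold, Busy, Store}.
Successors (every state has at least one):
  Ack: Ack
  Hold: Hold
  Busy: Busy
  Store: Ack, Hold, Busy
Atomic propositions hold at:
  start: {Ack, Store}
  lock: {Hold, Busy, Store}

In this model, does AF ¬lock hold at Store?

Sat(¬lock) = {Ack}
AF ¬lock: least fixpoint, start Z0 = {Ack}, add states with every successor in Z. Already a fixed point.
Sat(AF ¬lock) = {Ack}
Store ∉ Sat(AF ¬lock) = {Ack}, so the formula does not hold at Store.

No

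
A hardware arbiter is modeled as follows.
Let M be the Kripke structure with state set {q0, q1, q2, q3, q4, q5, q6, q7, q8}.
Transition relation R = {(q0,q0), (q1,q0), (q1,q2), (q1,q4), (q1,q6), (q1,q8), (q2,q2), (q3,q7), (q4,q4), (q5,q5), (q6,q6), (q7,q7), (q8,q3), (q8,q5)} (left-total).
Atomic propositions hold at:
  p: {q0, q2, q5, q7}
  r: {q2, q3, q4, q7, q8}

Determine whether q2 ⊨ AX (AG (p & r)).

Sat(p & r) = {q2, q7}
AG (p & r): greatest fixpoint, start Z0 = {q2, q7}, keep only states in Sat with every successor in Z. Already a fixed point.
Sat(AG (p & r)) = {q2, q7}
Sat(AX (AG (p & r))) = {s : every successor in {q2, q7}} = {q2, q3, q7}
q2 ∈ Sat(AX (AG (p & r))) = {q2, q3, q7}, so the formula holds at q2.

Yes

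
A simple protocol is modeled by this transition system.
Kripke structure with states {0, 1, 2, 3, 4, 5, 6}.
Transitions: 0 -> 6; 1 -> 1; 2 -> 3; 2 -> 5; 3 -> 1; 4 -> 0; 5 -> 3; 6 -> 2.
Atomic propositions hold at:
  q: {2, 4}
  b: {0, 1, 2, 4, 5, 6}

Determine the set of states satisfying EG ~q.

{1, 3, 5}

Sat(~q) = {0, 1, 3, 5, 6}
EG ~q: greatest fixpoint, start Z0 = {0, 1, 3, 5, 6}, keep only states in Sat with some successor in Z. Z1 = {0, 1, 3, 5}; Z2 = {1, 3, 5}; fixed.
Sat(EG ~q) = {1, 3, 5}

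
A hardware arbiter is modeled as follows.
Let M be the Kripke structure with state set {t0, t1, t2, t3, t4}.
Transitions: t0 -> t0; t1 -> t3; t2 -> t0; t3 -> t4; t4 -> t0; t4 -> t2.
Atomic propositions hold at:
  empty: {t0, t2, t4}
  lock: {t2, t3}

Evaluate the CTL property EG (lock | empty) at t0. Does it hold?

Sat(lock | empty) = {t0, t2, t3, t4}
EG (lock | empty): greatest fixpoint, start Z0 = {t0, t2, t3, t4}, keep only states in Sat with some successor in Z. Already a fixed point.
Sat(EG (lock | empty)) = {t0, t2, t3, t4}
t0 ∈ Sat(EG (lock | empty)) = {t0, t2, t3, t4}, so the formula holds at t0.

Yes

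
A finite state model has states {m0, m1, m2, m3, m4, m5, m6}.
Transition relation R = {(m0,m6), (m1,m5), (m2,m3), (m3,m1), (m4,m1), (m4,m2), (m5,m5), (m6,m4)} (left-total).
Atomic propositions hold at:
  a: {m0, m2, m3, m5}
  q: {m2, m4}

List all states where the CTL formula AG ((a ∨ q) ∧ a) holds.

{m5}

Sat(a ∨ q) = {m0, m2, m3, m4, m5}
Sat((a ∨ q) ∧ a) = {m0, m2, m3, m5}
AG ((a ∨ q) ∧ a): greatest fixpoint, start Z0 = {m0, m2, m3, m5}, keep only states in Sat with every successor in Z. Z1 = {m2, m5}; Z2 = {m5}; fixed.
Sat(AG ((a ∨ q) ∧ a)) = {m5}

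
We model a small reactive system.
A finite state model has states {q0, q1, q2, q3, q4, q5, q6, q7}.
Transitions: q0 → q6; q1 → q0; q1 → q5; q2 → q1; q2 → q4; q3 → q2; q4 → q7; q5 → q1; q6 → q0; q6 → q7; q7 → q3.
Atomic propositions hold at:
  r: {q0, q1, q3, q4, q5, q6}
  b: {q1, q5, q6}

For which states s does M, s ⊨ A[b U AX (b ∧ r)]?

{q0, q1, q5}

Sat(b ∧ r) = {q1, q5, q6}
Sat(AX (b ∧ r)) = {s : every successor in {q1, q5, q6}} = {q0, q5}
A[b U AX (b ∧ r)]: least fixpoint, start Z0 = Sat(AX (b ∧ r)) = {q0, q5}, add states in Sat(b) with every successor in Z. Z1 = {q0, q1, q5}; fixed.
Sat(A[b U AX (b ∧ r)]) = {q0, q1, q5}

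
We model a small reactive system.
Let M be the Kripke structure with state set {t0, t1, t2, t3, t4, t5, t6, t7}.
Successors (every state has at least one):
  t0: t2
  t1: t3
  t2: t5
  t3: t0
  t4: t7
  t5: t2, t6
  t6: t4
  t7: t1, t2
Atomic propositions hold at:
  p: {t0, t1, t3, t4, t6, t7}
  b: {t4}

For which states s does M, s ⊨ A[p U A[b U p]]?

A[b U p]: least fixpoint, start Z0 = Sat(p) = {t0, t1, t3, t4, t6, t7}, add states in Sat(b) with every successor in Z. Already a fixed point.
Sat(A[b U p]) = {t0, t1, t3, t4, t6, t7}
A[p U A[b U p]]: least fixpoint, start Z0 = Sat(A[b U p]) = {t0, t1, t3, t4, t6, t7}, add states in Sat(p) with every successor in Z. Already a fixed point.
Sat(A[p U A[b U p]]) = {t0, t1, t3, t4, t6, t7}

{t0, t1, t3, t4, t6, t7}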